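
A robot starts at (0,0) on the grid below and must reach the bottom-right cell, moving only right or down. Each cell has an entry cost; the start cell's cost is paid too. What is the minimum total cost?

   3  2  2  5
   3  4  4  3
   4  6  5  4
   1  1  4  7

Cheapest: [0,0] [1,0] [2,0] [3,0] [3,1] [3,2] [3,3]
  3 + 3 + 4 + 1 + 1 + 4 + 7 = 23
(Top row then right column would cost 26.)

23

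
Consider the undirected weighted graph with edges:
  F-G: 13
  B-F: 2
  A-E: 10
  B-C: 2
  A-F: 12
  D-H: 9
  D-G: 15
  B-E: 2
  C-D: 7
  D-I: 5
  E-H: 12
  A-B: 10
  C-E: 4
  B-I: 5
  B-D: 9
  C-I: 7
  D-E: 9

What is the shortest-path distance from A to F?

Comparing a few candidate routes:
A-E-B-F: 10 + 2 + 2 = 14
A-F: 12
A-B-F: 10 + 2 = 12
The minimum is 12.

12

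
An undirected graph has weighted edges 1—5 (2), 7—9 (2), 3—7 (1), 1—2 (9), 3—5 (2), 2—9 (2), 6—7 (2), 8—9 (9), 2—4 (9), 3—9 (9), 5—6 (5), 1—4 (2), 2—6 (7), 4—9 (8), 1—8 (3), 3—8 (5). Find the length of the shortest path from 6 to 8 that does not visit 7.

10

A few of the 6→8 routes:
6-2-1-8: 7 + 9 + 3 = 19
6-2-4-1-8: 7 + 9 + 2 + 3 = 21
6-5-1-8: 5 + 2 + 3 = 10
6-5-3-8: 5 + 2 + 5 = 12
6-2-9-8: 7 + 2 + 9 = 18
6-2-9-4-1-8: 7 + 2 + 8 + 2 + 3 = 22
Best route has total 10.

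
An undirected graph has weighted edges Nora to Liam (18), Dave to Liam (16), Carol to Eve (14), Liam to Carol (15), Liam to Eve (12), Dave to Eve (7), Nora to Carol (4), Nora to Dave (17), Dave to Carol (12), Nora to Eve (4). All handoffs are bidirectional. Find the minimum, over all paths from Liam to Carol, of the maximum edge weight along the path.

Comparing a few candidate routes:
Liam -> Carol: max(15) = 15
Liam -> Eve -> Dave -> Carol: max(12, 7, 12) = 12
Liam -> Eve -> Nora -> Carol: max(12, 4, 4) = 12
Liam -> Dave -> Carol: max(16, 12) = 16
Liam -> Eve -> Carol: max(12, 14) = 14
The minimum achievable maximum is 12.

12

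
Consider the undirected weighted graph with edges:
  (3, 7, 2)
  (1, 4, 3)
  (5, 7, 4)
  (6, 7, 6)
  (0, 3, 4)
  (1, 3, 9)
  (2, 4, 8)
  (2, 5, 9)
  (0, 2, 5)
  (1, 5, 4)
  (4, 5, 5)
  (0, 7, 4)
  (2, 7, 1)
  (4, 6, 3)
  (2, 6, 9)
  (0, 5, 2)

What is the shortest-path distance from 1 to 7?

A few of the 1→7 routes:
1 - 5 - 0 - 7: 4 + 2 + 4 = 10
1 - 3 - 7: 9 + 2 = 11
1 - 5 - 7: 4 + 4 = 8
1 - 4 - 6 - 7: 3 + 3 + 6 = 12
Best route has total 8.

8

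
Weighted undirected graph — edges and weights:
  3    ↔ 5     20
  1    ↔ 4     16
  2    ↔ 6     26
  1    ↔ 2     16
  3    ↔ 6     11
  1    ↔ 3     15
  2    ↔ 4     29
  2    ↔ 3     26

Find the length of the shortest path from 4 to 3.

31

Checking several routes:
4 - 2 - 3: 29 + 26 = 55
4 - 2 - 1 - 3: 29 + 16 + 15 = 60
4 - 1 - 2 - 3: 16 + 16 + 26 = 58
4 - 1 - 3: 16 + 15 = 31
4 - 2 - 6 - 3: 29 + 26 + 11 = 66
The minimum is 31.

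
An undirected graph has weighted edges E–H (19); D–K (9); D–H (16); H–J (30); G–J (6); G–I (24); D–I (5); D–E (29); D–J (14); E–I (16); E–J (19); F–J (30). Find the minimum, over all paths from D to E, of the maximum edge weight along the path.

16

Some routes from D to E:
D -> J -> E: max(14, 19) = 19
D -> I -> G -> J -> E: max(5, 24, 6, 19) = 24
D -> I -> E: max(5, 16) = 16
D -> H -> E: max(16, 19) = 19
The minimum achievable maximum is 16.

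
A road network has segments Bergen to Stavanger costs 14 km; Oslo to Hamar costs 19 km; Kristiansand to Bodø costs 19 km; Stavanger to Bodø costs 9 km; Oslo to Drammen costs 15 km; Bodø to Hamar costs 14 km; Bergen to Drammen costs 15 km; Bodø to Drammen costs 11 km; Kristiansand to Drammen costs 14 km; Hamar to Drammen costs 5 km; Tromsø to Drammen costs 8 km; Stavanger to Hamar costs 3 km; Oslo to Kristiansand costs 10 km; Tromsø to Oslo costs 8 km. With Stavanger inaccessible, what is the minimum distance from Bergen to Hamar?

20

Some routes from Bergen to Hamar avoiding Stavanger:
Bergen → Drammen → Oslo → Hamar: 15 + 15 + 19 = 49
Bergen → Drammen → Hamar: 15 + 5 = 20
Bergen → Drammen → Bodø → Hamar: 15 + 11 + 14 = 40
Bergen → Drammen → Kristiansand → Oslo → Hamar: 15 + 14 + 10 + 19 = 58
Bergen → Drammen → Tromsø → Oslo → Hamar: 15 + 8 + 8 + 19 = 50
Shortest: 20 km.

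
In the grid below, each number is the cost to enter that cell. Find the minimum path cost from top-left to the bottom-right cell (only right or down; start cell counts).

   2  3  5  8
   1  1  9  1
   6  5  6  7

Take [0,0]→[1,0]→[1,1]→[1,2]→[1,3]→[2,3] for a total of 2 + 1 + 1 + 9 + 1 + 7 = 21.

21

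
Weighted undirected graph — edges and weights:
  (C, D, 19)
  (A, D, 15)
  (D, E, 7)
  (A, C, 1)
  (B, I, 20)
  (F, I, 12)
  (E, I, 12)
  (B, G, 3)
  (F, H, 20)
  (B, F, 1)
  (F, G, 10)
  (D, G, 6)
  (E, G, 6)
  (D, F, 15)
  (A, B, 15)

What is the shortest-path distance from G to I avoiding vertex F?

Comparing a few candidate routes:
G-B-A-D-E-I: 3 + 15 + 15 + 7 + 12 = 52
G-B-I: 3 + 20 = 23
G-E-I: 6 + 12 = 18
G-B-A-C-D-E-I: 3 + 15 + 1 + 19 + 7 + 12 = 57
G-D-E-I: 6 + 7 + 12 = 25
G-D-A-B-I: 6 + 15 + 15 + 20 = 56
Best route has total 18.

18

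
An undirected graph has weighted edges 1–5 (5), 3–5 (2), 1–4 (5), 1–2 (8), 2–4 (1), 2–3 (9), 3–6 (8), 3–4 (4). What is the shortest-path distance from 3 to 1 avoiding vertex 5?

Routes from 3 to 1 avoiding 5:
3 - 4 - 2 - 1: 4 + 1 + 8 = 13
3 - 4 - 1: 4 + 5 = 9
3 - 2 - 4 - 1: 9 + 1 + 5 = 15
3 - 2 - 1: 9 + 8 = 17
The minimum is 9.

9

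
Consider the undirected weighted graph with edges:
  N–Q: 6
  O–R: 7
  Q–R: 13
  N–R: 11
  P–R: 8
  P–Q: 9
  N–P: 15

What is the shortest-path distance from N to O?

18

Some routes from N to O:
N-Q-R-O: 6 + 13 + 7 = 26
N-Q-P-R-O: 6 + 9 + 8 + 7 = 30
N-R-O: 11 + 7 = 18
Best route has total 18.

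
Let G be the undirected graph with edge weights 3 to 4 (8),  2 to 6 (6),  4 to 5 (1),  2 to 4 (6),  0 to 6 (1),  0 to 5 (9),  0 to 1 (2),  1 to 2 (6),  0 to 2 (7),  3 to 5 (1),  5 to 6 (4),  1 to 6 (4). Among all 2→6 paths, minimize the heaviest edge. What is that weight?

Some routes from 2 to 6:
2 -> 6: max(6) = 6
2 -> 1 -> 0 -> 6: max(6, 2, 1) = 6
2 -> 4 -> 5 -> 6: max(6, 1, 4) = 6
Best route has worst link 6.

6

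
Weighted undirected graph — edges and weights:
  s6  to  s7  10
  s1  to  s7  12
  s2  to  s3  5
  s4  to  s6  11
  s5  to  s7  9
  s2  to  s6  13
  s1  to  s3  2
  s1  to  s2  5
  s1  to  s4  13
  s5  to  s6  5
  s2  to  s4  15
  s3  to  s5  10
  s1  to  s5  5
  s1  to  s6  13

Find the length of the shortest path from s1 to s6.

10

Some routes from s1 to s6:
s1→s5→s6: 5 + 5 = 10
s1→s6: 13
s1→s3→s5→s6: 2 + 10 + 5 = 17
Best route has total 10.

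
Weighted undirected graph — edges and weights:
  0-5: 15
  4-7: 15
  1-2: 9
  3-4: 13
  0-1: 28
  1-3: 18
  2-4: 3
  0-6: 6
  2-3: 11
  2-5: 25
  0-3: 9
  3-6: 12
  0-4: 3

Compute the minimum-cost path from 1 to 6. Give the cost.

21

Some routes from 1 to 6:
1→2→4→0→6: 9 + 3 + 3 + 6 = 21
1→3→0→6: 18 + 9 + 6 = 33
1→3→6: 18 + 12 = 30
1→2→3→6: 9 + 11 + 12 = 32
1→0→6: 28 + 6 = 34
Shortest: 21.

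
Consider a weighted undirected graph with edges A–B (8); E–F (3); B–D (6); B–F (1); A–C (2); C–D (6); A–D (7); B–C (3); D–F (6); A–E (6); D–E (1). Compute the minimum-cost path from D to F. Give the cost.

Comparing a few candidate routes:
D → E → A → C → B → F: 1 + 6 + 2 + 3 + 1 = 13
D → E → F: 1 + 3 = 4
D → B → F: 6 + 1 = 7
D → A → C → B → F: 7 + 2 + 3 + 1 = 13
D → C → B → F: 6 + 3 + 1 = 10
D → F: 6
Best route has total 4.

4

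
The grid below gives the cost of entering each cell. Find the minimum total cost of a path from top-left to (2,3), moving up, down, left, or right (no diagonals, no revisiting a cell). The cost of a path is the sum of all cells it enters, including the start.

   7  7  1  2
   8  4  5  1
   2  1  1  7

25

Path [0,0] -> [0,1] -> [0,2] -> [0,3] -> [1,3] -> [2,3]: 7 + 7 + 1 + 2 + 1 + 7 = 25.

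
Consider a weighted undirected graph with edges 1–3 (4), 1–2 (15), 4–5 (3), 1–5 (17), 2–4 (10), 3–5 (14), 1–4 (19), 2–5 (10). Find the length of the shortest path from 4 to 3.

17

Some routes from 4 to 3:
4 -> 1 -> 3: 19 + 4 = 23
4 -> 2 -> 1 -> 3: 10 + 15 + 4 = 29
4 -> 5 -> 2 -> 1 -> 3: 3 + 10 + 15 + 4 = 32
4 -> 5 -> 3: 3 + 14 = 17
4 -> 2 -> 5 -> 3: 10 + 10 + 14 = 34
4 -> 5 -> 1 -> 3: 3 + 17 + 4 = 24
Best route has total 17.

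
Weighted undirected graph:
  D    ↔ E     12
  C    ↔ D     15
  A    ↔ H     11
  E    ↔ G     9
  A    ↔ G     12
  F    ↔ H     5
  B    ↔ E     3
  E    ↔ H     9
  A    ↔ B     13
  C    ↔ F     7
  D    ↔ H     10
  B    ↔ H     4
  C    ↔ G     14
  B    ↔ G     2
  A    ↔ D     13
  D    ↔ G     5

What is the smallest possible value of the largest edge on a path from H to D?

5

A few of the H→D routes:
H - B - E - G - D: max(4, 3, 9, 5) = 9
H - E - G - D: max(9, 9, 5) = 9
H - B - G - D: max(4, 2, 5) = 5
The minimum achievable maximum is 5.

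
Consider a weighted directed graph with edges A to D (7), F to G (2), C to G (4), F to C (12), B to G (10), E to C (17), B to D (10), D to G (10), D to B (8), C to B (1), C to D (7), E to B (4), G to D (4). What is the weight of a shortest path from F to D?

A few of the F→D routes:
F - C - G - D: 12 + 4 + 4 = 20
F - C - D: 12 + 7 = 19
F - G - D: 2 + 4 = 6
The minimum is 6.

6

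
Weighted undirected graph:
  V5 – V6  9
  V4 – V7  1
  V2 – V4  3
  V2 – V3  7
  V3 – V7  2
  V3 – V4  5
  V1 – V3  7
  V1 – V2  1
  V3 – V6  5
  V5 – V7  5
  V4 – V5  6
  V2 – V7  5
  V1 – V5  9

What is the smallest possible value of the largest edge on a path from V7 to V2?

Comparing a few candidate routes:
V7-V3-V4-V2: max(2, 5, 3) = 5
V7-V2: max(5) = 5
V7-V4-V2: max(1, 3) = 3
The minimum achievable maximum is 3.

3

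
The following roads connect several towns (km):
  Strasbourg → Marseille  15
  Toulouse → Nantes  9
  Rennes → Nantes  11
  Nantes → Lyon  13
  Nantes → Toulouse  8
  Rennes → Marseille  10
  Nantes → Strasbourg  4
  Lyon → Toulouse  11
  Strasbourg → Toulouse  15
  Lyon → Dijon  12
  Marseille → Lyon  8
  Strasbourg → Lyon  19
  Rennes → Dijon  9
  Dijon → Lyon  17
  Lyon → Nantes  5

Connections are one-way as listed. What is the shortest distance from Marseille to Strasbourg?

17

Routes from Marseille to Strasbourg:
Marseille-Lyon-Toulouse-Nantes-Strasbourg: 8 + 11 + 9 + 4 = 32
Marseille-Lyon-Nantes-Strasbourg: 8 + 5 + 4 = 17
The minimum is 17 km.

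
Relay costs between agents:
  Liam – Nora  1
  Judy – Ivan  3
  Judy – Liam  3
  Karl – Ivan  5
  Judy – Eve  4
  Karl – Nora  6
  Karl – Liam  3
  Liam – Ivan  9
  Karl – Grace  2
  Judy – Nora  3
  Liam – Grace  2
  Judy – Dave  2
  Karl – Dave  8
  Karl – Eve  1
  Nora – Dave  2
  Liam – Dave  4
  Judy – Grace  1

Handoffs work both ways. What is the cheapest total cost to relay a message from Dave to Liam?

Some routes from Dave to Liam:
Dave-Liam: 4
Dave-Judy-Grace-Liam: 2 + 1 + 2 = 5
Dave-Nora-Liam: 2 + 1 = 3
Dave-Judy-Liam: 2 + 3 = 5
Dave-Judy-Nora-Liam: 2 + 3 + 1 = 6
The minimum is 3.

3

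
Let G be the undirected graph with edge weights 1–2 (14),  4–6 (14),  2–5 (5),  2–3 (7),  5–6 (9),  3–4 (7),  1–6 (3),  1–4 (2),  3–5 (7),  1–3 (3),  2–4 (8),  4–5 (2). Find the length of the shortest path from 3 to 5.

Some routes from 3 to 5:
3→1→4→5: 3 + 2 + 2 = 7
3→4→5: 7 + 2 = 9
3→2→4→5: 7 + 8 + 2 = 17
3→1→6→5: 3 + 3 + 9 = 15
3→2→5: 7 + 5 = 12
3→5: 7
Best route has total 7.

7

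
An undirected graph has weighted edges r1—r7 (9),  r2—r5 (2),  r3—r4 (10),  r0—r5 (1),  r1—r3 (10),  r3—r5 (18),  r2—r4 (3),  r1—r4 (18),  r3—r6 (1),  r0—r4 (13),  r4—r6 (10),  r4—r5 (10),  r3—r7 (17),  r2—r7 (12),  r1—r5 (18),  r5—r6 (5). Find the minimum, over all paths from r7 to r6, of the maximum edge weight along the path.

10

Checking several routes:
r7 - r1 - r3 - r4 - r2 - r5 - r6: max(9, 10, 10, 3, 2, 5) = 10
r7 - r2 - r5 - r6: max(12, 2, 5) = 12
r7 - r1 - r3 - r4 - r6: max(9, 10, 10, 10) = 10
r7 - r1 - r3 - r6: max(9, 10, 1) = 10
r7 - r1 - r3 - r4 - r5 - r6: max(9, 10, 10, 10, 5) = 10
Smallest bottleneck: 10.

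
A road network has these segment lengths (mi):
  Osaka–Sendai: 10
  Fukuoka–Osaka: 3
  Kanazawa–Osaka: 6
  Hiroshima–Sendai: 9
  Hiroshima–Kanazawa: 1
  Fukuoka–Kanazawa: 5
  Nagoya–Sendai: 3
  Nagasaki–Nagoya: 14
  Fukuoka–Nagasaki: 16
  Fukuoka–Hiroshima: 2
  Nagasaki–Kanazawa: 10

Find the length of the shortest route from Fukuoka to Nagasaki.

A few of the Fukuoka→Nagasaki routes:
Fukuoka-Hiroshima-Kanazawa-Nagasaki: 2 + 1 + 10 = 13
Fukuoka-Nagasaki: 16
Fukuoka-Kanazawa-Nagasaki: 5 + 10 = 15
Best route has total 13 mi.

13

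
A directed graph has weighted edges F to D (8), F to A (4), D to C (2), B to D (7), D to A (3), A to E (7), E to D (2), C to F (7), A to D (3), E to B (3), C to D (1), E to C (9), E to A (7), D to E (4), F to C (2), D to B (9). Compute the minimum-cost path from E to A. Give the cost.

5

A few of the E→A routes:
E -> D -> A: 2 + 3 = 5
E -> A: 7
E -> C -> D -> A: 9 + 1 + 3 = 13
E -> B -> D -> A: 3 + 7 + 3 = 13
E -> D -> C -> F -> A: 2 + 2 + 7 + 4 = 15
Best route has total 5.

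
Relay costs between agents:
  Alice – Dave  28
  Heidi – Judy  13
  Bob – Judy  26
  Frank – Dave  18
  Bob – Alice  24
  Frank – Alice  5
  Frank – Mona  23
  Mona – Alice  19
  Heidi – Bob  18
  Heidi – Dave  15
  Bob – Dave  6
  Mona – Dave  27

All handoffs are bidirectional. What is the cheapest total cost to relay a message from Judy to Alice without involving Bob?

51

Some routes from Judy to Alice avoiding Bob:
Judy - Heidi - Dave - Mona - Alice: 13 + 15 + 27 + 19 = 74
Judy - Heidi - Dave - Alice: 13 + 15 + 28 = 56
Judy - Heidi - Dave - Frank - Alice: 13 + 15 + 18 + 5 = 51
Shortest: 51.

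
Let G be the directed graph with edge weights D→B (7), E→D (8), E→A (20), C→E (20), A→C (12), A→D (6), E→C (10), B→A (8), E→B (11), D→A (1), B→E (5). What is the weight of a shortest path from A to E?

Paths from A to E:
A-C-E: 12 + 20 = 32
A-D-B-E: 6 + 7 + 5 = 18
Shortest: 18.

18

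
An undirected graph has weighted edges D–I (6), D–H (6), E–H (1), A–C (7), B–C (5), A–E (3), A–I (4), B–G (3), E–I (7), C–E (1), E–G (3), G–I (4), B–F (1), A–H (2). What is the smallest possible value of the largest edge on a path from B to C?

Some routes from B to C:
B - G - I - A - E - C: max(3, 4, 4, 3, 1) = 4
B - G - E - C: max(3, 3, 1) = 3
B - G - I - A - H - E - C: max(3, 4, 4, 2, 1, 1) = 4
Best route has worst link 3.

3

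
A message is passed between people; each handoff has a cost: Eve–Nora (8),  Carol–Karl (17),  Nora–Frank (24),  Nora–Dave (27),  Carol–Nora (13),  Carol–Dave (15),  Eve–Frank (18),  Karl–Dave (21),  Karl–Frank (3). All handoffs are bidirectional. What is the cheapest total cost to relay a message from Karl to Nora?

27

Candidate routes:
Karl-Carol-Nora: 17 + 13 = 30
Karl-Dave-Nora: 21 + 27 = 48
Karl-Carol-Dave-Nora: 17 + 15 + 27 = 59
Karl-Frank-Eve-Nora: 3 + 18 + 8 = 29
Karl-Frank-Nora: 3 + 24 = 27
Karl-Dave-Carol-Nora: 21 + 15 + 13 = 49
Shortest: 27.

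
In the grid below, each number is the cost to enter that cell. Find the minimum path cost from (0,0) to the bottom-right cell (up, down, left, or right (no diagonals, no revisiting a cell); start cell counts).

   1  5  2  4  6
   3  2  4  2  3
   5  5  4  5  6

21

Cheapest: (0,0)→(1,0)→(1,1)→(1,2)→(1,3)→(1,4)→(2,4)
  1 + 3 + 2 + 4 + 2 + 3 + 6 = 21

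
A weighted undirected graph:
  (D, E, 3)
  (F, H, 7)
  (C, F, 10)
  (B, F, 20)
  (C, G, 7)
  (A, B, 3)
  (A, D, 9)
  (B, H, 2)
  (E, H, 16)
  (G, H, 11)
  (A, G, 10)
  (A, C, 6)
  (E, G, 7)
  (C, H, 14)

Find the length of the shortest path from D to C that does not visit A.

17

Some routes from D to C avoiding A:
D→E→G→C: 3 + 7 + 7 = 17
D→E→H→C: 3 + 16 + 14 = 33
D→E→G→H→C: 3 + 7 + 11 + 14 = 35
Shortest: 17.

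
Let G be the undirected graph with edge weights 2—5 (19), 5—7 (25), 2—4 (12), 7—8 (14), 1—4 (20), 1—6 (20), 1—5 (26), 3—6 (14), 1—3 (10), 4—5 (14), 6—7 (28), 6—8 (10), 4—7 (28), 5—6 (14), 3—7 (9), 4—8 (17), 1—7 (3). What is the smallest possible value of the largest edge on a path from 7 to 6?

Comparing a few candidate routes:
7-8-6: max(14, 10) = 14
7-3-6: max(9, 14) = 14
7-1-3-6: max(3, 10, 14) = 14
7-8-4-5-6: max(14, 17, 14, 14) = 17
The minimum achievable maximum is 14.

14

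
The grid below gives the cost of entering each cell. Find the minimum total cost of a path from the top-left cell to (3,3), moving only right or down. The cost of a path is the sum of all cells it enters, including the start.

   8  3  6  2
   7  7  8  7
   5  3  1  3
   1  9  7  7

One optimal route is r0c0 -> r0c1 -> r1c1 -> r2c1 -> r2c2 -> r2c3 -> r3c3.
Its cost is 8 + 3 + 7 + 3 + 1 + 3 + 7 = 32.

32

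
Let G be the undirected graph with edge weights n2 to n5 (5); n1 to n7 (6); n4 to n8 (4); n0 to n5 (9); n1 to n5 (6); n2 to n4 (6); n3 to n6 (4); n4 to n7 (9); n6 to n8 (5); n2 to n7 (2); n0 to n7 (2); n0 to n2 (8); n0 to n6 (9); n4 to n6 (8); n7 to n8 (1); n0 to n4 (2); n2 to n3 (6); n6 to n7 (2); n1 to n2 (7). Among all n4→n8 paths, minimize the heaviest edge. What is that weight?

Comparing a few candidate routes:
n4→n0→n7→n2→n3→n6→n8: max(2, 2, 2, 6, 4, 5) = 6
n4→n0→n7→n8: max(2, 2, 1) = 2
n4→n0→n7→n6→n8: max(2, 2, 2, 5) = 5
n4→n8: max(4) = 4
The minimum achievable maximum is 2.

2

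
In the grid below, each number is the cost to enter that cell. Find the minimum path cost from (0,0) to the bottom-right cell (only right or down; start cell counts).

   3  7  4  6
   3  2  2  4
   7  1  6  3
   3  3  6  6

23

Path [0,0] -> [1,0] -> [1,1] -> [1,2] -> [1,3] -> [2,3] -> [3,3]: 3 + 3 + 2 + 2 + 4 + 3 + 6 = 23.
For comparison, the top-then-right route costs 33.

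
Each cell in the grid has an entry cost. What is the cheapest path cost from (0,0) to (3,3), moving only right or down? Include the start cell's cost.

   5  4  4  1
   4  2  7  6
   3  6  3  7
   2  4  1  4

23

Take [0,0] -> [1,0] -> [2,0] -> [3,0] -> [3,1] -> [3,2] -> [3,3] for a total of 5 + 4 + 3 + 2 + 4 + 1 + 4 = 23.
For comparison, the top-then-right route costs 31.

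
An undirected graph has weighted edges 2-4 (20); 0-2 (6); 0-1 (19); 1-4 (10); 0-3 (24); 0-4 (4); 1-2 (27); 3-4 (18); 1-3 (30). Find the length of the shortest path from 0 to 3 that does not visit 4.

24

Paths from 0 to 3 avoiding 4:
0 - 2 - 1 - 3: 6 + 27 + 30 = 63
0 - 3: 24
0 - 1 - 3: 19 + 30 = 49
Best route has total 24.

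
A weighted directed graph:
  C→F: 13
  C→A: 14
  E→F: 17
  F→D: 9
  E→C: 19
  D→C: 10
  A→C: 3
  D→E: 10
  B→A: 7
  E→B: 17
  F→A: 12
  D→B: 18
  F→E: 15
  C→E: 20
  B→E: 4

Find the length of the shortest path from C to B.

Routes from C to B:
C → F → D → B: 13 + 9 + 18 = 40
C → E → B: 20 + 17 = 37
C → F → E → B: 13 + 15 + 17 = 45
C → F → D → E → B: 13 + 9 + 10 + 17 = 49
C → E → F → D → B: 20 + 17 + 9 + 18 = 64
Shortest: 37.

37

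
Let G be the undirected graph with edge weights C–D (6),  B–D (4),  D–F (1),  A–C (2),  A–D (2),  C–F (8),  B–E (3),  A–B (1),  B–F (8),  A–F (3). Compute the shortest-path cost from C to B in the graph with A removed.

Checking several routes:
C-D-B: 6 + 4 = 10
C-D-F-B: 6 + 1 + 8 = 15
C-F-D-B: 8 + 1 + 4 = 13
Best route has total 10.

10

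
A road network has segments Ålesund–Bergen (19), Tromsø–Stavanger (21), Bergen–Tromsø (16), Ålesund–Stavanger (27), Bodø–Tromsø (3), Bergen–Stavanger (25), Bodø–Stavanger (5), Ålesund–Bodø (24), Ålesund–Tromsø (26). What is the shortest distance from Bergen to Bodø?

19

A few of the Bergen→Bodø routes:
Bergen - Ålesund - Tromsø - Bodø: 19 + 26 + 3 = 48
Bergen - Ålesund - Bodø: 19 + 24 = 43
Bergen - Stavanger - Bodø: 25 + 5 = 30
Bergen - Stavanger - Tromsø - Bodø: 25 + 21 + 3 = 49
Bergen - Tromsø - Stavanger - Bodø: 16 + 21 + 5 = 42
Bergen - Tromsø - Bodø: 16 + 3 = 19
Best route has total 19 mi.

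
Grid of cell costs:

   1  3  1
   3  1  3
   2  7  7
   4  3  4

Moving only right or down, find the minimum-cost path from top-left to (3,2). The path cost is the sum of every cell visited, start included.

Take [0,0] [1,0] [2,0] [3,0] [3,1] [3,2] for a total of 1 + 3 + 2 + 4 + 3 + 4 = 17.

17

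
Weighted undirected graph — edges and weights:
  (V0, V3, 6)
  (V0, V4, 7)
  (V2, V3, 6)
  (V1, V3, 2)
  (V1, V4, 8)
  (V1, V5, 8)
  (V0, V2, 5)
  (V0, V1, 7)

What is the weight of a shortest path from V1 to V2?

Candidate routes:
V1 -> V4 -> V0 -> V2: 8 + 7 + 5 = 20
V1 -> V0 -> V2: 7 + 5 = 12
V1 -> V3 -> V0 -> V2: 2 + 6 + 5 = 13
V1 -> V0 -> V3 -> V2: 7 + 6 + 6 = 19
V1 -> V3 -> V2: 2 + 6 = 8
V1 -> V4 -> V0 -> V3 -> V2: 8 + 7 + 6 + 6 = 27
The minimum is 8.

8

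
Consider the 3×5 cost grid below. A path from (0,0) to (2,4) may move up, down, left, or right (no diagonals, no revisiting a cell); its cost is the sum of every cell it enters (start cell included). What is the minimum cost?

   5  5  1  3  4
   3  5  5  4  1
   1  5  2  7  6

Take r0c0 -> r0c1 -> r0c2 -> r0c3 -> r0c4 -> r1c4 -> r2c4 for a total of 5 + 5 + 1 + 3 + 4 + 1 + 6 = 25.

25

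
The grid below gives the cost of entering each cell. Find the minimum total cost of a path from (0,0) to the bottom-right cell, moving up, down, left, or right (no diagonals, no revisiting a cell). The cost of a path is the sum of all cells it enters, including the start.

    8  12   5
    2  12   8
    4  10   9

33

Cheapest: (0,0) -> (1,0) -> (2,0) -> (2,1) -> (2,2)
  8 + 2 + 4 + 10 + 9 = 33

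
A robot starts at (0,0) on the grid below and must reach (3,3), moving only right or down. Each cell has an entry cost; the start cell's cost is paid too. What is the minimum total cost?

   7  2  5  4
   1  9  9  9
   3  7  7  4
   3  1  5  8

Cheapest: (0,0) → (1,0) → (2,0) → (3,0) → (3,1) → (3,2) → (3,3)
  7 + 1 + 3 + 3 + 1 + 5 + 8 = 28

28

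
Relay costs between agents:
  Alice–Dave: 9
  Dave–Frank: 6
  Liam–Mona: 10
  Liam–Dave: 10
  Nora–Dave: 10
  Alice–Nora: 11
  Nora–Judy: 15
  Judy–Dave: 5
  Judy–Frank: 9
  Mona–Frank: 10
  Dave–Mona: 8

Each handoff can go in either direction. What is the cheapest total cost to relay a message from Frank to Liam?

Some routes from Frank to Liam:
Frank→Mona→Liam: 10 + 10 = 20
Frank→Dave→Liam: 6 + 10 = 16
Frank→Dave→Mona→Liam: 6 + 8 + 10 = 24
Frank→Judy→Dave→Liam: 9 + 5 + 10 = 24
Shortest: 16.

16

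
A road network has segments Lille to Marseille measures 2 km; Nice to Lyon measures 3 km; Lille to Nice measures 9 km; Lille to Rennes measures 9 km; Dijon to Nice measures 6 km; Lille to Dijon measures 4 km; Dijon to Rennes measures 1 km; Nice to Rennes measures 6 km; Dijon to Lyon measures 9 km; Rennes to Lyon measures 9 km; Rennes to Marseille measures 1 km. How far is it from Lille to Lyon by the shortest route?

12

Checking several routes:
Lille - Dijon - Lyon: 4 + 9 = 13
Lille - Marseille - Rennes - Nice - Lyon: 2 + 1 + 6 + 3 = 12
Lille - Nice - Lyon: 9 + 3 = 12
Lille - Dijon - Nice - Lyon: 4 + 6 + 3 = 13
Lille - Marseille - Rennes - Lyon: 2 + 1 + 9 = 12
Shortest: 12 km.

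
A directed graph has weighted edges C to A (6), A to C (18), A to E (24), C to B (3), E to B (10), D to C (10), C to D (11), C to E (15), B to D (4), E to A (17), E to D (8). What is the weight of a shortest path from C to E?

Routes from C to E:
C-A-E: 6 + 24 = 30
C-E: 15
The minimum is 15.

15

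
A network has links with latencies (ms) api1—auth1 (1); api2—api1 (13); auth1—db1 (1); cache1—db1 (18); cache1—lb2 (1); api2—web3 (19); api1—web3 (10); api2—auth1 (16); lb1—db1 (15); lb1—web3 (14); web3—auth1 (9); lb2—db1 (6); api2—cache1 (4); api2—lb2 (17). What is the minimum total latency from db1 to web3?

Checking several routes:
db1→auth1→api1→web3: 1 + 1 + 10 = 12
db1→lb1→web3: 15 + 14 = 29
db1→lb2→cache1→api2→api1→auth1→web3: 6 + 1 + 4 + 13 + 1 + 9 = 34
db1→lb2→cache1→api2→web3: 6 + 1 + 4 + 19 = 30
db1→lb2→cache1→api2→api1→web3: 6 + 1 + 4 + 13 + 10 = 34
db1→auth1→web3: 1 + 9 = 10
Best route has total 10 ms.

10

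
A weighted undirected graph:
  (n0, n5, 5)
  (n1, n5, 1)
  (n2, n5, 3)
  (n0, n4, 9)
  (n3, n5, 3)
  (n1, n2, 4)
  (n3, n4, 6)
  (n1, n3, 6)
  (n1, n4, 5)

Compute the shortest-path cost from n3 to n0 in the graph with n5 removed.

Candidate routes:
n3→n4→n0: 6 + 9 = 15
n3→n1→n4→n0: 6 + 5 + 9 = 20
The minimum is 15.

15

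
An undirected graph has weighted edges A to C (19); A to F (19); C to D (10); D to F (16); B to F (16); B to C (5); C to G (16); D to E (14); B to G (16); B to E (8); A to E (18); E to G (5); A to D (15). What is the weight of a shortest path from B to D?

Checking several routes:
B→E→D: 8 + 14 = 22
B→C→D: 5 + 10 = 15
B→C→A→D: 5 + 19 + 15 = 39
B→E→G→C→D: 8 + 5 + 16 + 10 = 39
B→F→D: 16 + 16 = 32
B→G→E→D: 16 + 5 + 14 = 35
Shortest: 15.

15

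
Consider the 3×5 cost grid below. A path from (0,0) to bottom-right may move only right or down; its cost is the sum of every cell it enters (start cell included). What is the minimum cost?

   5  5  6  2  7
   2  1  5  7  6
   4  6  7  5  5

30

Path [0,0] [1,0] [1,1] [1,2] [1,3] [2,3] [2,4]: 5 + 2 + 1 + 5 + 7 + 5 + 5 = 30.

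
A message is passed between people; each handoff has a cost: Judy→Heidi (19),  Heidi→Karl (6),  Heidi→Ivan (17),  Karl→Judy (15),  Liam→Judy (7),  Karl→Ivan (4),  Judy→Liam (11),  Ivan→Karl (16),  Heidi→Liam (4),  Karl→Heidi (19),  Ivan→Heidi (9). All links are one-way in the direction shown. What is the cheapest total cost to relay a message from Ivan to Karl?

Paths from Ivan to Karl:
Ivan→Heidi→Karl: 9 + 6 = 15
Ivan→Karl: 16
Best route has total 15.

15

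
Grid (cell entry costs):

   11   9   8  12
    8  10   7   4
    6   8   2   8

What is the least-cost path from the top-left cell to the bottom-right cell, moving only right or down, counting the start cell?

43

One optimal route is (0,0) -> (1,0) -> (2,0) -> (2,1) -> (2,2) -> (2,3).
Its cost is 11 + 8 + 6 + 8 + 2 + 8 = 43.
For comparison, the top-then-right route costs 52.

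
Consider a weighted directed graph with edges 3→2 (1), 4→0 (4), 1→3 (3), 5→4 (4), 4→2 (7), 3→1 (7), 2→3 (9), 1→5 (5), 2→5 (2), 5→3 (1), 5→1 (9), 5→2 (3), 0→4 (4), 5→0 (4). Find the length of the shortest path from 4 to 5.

9

Paths from 4 to 5:
4 -> 2 -> 3 -> 1 -> 5: 7 + 9 + 7 + 5 = 28
4 -> 2 -> 5: 7 + 2 = 9
The minimum is 9.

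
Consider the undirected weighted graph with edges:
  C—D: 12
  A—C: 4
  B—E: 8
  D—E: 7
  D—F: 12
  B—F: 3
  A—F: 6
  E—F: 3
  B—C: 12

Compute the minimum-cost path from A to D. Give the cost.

16

Comparing a few candidate routes:
A - C - B - F - D: 4 + 12 + 3 + 12 = 31
A - F - D: 6 + 12 = 18
A - C - B - F - E - D: 4 + 12 + 3 + 3 + 7 = 29
A - F - E - D: 6 + 3 + 7 = 16
A - C - D: 4 + 12 = 16
A - F - B - E - D: 6 + 3 + 8 + 7 = 24
The minimum is 16.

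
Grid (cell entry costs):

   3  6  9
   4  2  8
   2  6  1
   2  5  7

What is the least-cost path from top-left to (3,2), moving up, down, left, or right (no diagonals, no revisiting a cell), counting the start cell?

23

Cheapest: r0c0 -> r1c0 -> r1c1 -> r2c1 -> r2c2 -> r3c2
  3 + 4 + 2 + 6 + 1 + 7 = 23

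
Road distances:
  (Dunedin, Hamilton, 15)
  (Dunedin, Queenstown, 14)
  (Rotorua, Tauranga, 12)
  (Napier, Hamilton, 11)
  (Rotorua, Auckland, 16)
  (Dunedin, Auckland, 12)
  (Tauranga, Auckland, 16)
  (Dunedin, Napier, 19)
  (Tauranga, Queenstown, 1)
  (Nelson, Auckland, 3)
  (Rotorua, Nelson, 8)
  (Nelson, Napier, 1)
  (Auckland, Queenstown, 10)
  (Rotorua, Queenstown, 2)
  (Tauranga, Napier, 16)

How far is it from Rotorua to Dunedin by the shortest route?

Some routes from Rotorua to Dunedin:
Rotorua-Nelson-Auckland-Dunedin: 8 + 3 + 12 = 23
Rotorua-Nelson-Napier-Dunedin: 8 + 1 + 19 = 28
Rotorua-Queenstown-Dunedin: 2 + 14 = 16
Rotorua-Auckland-Dunedin: 16 + 12 = 28
Rotorua-Queenstown-Auckland-Dunedin: 2 + 10 + 12 = 24
Rotorua-Tauranga-Queenstown-Dunedin: 12 + 1 + 14 = 27
The minimum is 16.

16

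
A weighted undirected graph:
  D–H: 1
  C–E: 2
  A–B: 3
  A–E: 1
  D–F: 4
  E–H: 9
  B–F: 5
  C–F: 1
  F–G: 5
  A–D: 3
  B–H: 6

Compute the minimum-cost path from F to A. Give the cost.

4

Checking several routes:
F → C → E → A: 1 + 2 + 1 = 4
F → D → H → B → A: 4 + 1 + 6 + 3 = 14
F → B → A: 5 + 3 = 8
F → D → A: 4 + 3 = 7
The minimum is 4.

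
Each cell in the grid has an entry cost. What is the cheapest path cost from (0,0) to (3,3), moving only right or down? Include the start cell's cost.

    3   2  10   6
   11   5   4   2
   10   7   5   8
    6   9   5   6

30

Cheapest: r0c0 -> r0c1 -> r1c1 -> r1c2 -> r1c3 -> r2c3 -> r3c3
  3 + 2 + 5 + 4 + 2 + 8 + 6 = 30
For comparison, the top-then-right route costs 37.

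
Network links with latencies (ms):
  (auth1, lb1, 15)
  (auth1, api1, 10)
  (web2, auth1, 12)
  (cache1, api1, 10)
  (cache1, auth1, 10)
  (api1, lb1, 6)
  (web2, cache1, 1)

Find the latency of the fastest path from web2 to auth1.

11

Candidate routes:
web2 -> auth1: 12
web2 -> cache1 -> api1 -> auth1: 1 + 10 + 10 = 21
web2 -> cache1 -> auth1: 1 + 10 = 11
web2 -> cache1 -> api1 -> lb1 -> auth1: 1 + 10 + 6 + 15 = 32
The minimum is 11 ms.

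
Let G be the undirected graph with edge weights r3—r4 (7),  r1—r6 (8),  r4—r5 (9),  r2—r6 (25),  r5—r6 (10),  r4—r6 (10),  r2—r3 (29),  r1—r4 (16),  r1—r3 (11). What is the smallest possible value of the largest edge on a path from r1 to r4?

A few of the r1→r4 routes:
r1→r4: max(16) = 16
r1→r6→r5→r4: max(8, 10, 9) = 10
r1→r3→r4: max(11, 7) = 11
r1→r6→r4: max(8, 10) = 10
The minimum achievable maximum is 10.

10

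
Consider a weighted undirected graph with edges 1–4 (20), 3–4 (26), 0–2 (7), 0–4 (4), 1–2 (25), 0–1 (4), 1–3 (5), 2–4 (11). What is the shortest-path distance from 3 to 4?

Checking several routes:
3 -> 1 -> 0 -> 4: 5 + 4 + 4 = 13
3 -> 4: 26
3 -> 1 -> 4: 5 + 20 = 25
The minimum is 13.

13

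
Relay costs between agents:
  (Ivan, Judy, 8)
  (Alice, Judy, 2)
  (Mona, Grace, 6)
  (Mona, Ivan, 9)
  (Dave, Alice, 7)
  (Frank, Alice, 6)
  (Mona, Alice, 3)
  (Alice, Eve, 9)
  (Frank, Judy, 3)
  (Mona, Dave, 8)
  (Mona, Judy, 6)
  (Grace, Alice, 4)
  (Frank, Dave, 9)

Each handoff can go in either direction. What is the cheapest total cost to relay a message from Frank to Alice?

5

Comparing a few candidate routes:
Frank→Judy→Alice: 3 + 2 = 5
Frank→Alice: 6
Frank→Dave→Alice: 9 + 7 = 16
Frank→Judy→Mona→Alice: 3 + 6 + 3 = 12
The minimum is 5.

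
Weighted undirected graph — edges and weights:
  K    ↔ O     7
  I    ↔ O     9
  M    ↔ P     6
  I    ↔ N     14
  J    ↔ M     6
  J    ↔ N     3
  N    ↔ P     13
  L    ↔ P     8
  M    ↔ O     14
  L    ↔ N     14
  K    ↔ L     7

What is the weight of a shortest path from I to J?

Some routes from I to J:
I -> O -> M -> J: 9 + 14 + 6 = 29
I -> N -> J: 14 + 3 = 17
I -> O -> K -> L -> N -> J: 9 + 7 + 7 + 14 + 3 = 40
I -> O -> K -> L -> P -> M -> J: 9 + 7 + 7 + 8 + 6 + 6 = 43
I -> O -> M -> P -> N -> J: 9 + 14 + 6 + 13 + 3 = 45
I -> N -> P -> M -> J: 14 + 13 + 6 + 6 = 39
Shortest: 17.

17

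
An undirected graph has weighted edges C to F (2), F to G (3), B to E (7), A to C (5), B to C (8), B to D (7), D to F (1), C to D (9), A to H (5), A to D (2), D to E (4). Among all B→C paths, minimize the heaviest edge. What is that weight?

7

Some routes from B to C:
B → D → C: max(7, 9) = 9
B → D → A → C: max(7, 2, 5) = 7
B → E → D → A → C: max(7, 4, 2, 5) = 7
B → C: max(8) = 8
B → D → F → C: max(7, 1, 2) = 7
B → E → D → F → C: max(7, 4, 1, 2) = 7
Best route has worst link 7.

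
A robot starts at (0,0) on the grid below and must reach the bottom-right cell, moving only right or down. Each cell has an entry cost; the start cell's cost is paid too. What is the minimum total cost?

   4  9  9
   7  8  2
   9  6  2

Best path: r0c0 -> r1c0 -> r1c1 -> r1c2 -> r2c2
Cost: 4 + 7 + 8 + 2 + 2 = 23
For comparison, the top-then-right route costs 26.

23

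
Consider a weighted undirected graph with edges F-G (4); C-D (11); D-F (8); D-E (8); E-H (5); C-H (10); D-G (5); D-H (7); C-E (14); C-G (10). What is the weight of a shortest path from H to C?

Some routes from H to C:
H-C: 10
H-D-C: 7 + 11 = 18
H-E-C: 5 + 14 = 19
The minimum is 10.

10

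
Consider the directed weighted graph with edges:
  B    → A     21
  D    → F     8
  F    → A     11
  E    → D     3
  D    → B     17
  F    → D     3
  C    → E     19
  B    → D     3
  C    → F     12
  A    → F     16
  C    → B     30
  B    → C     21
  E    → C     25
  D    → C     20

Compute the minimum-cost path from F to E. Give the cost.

Paths from F to E:
F → D → B → C → E: 3 + 17 + 21 + 19 = 60
F → D → C → E: 3 + 20 + 19 = 42
Best route has total 42.

42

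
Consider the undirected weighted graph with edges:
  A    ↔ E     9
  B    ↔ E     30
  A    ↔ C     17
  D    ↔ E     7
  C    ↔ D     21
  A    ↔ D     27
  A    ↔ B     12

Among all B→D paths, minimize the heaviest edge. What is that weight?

Checking several routes:
B→A→C→D: max(12, 17, 21) = 21
B→A→D: max(12, 27) = 27
B→A→E→D: max(12, 9, 7) = 12
B→E→A→D: max(30, 9, 27) = 30
Smallest bottleneck: 12.

12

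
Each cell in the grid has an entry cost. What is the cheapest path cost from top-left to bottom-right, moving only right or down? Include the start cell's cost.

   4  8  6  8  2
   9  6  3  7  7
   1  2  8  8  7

39

Cheapest: [0,0] [1,0] [2,0] [2,1] [2,2] [2,3] [2,4]
  4 + 9 + 1 + 2 + 8 + 8 + 7 = 39
(Top row then right column would cost 42.)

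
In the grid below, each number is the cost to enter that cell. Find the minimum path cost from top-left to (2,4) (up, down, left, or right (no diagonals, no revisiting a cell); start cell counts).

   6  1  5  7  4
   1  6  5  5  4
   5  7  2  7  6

32

Cheapest: r0c0 r0c1 r0c2 r1c2 r1c3 r1c4 r2c4
  6 + 1 + 5 + 5 + 5 + 4 + 6 = 32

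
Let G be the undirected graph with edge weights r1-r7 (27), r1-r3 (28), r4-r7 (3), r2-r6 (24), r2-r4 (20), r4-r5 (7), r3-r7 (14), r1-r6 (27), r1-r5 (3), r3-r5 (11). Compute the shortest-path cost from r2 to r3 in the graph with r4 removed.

65

Routes from r2 to r3 avoiding r4:
r2-r6-r1-r7-r3: 24 + 27 + 27 + 14 = 92
r2-r6-r1-r3: 24 + 27 + 28 = 79
r2-r6-r1-r5-r3: 24 + 27 + 3 + 11 = 65
Best route has total 65.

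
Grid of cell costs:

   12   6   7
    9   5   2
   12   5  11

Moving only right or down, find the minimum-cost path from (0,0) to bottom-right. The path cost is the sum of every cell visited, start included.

36

Path r0c0 -> r0c1 -> r1c1 -> r1c2 -> r2c2: 12 + 6 + 5 + 2 + 11 = 36.
For comparison, the top-then-right route costs 38.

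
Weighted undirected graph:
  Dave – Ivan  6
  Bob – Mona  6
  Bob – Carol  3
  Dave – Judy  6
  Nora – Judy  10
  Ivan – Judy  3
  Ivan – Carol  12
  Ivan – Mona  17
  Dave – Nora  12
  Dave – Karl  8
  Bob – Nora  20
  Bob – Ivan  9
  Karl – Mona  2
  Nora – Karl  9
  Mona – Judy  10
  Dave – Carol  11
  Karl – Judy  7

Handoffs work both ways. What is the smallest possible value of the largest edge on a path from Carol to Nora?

Checking several routes:
Carol-Bob-Ivan-Judy-Karl-Nora: max(3, 9, 3, 7, 9) = 9
Carol-Bob-Ivan-Judy-Dave-Karl-Nora: max(3, 9, 3, 6, 8, 9) = 9
Carol-Bob-Ivan-Dave-Karl-Nora: max(3, 9, 6, 8, 9) = 9
Carol-Bob-Ivan-Dave-Judy-Karl-Nora: max(3, 9, 6, 6, 7, 9) = 9
Carol-Bob-Mona-Karl-Nora: max(3, 6, 2, 9) = 9
Smallest bottleneck: 9.

9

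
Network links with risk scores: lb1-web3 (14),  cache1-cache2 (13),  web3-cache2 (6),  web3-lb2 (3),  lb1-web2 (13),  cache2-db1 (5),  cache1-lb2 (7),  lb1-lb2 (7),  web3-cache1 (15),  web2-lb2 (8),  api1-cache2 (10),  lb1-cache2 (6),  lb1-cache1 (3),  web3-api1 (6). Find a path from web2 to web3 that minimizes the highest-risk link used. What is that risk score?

Some routes from web2 to web3:
web2 -> lb2 -> lb1 -> cache2 -> web3: max(8, 7, 6, 6) = 8
web2 -> lb2 -> cache1 -> lb1 -> cache2 -> web3: max(8, 7, 3, 6, 6) = 8
web2 -> lb2 -> web3: max(8, 3) = 8
web2 -> lb1 -> cache1 -> cache2 -> api1 -> web3: max(13, 3, 13, 10, 6) = 13
web2 -> lb2 -> lb1 -> cache2 -> api1 -> web3: max(8, 7, 6, 10, 6) = 10
web2 -> lb2 -> cache1 -> lb1 -> cache2 -> api1 -> web3: max(8, 7, 3, 6, 10, 6) = 10
Best route has worst link 8.

8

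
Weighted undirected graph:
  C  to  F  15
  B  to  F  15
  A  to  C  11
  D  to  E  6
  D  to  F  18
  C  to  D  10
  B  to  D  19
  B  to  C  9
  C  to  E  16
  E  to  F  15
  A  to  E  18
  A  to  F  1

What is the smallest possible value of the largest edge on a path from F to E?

Some routes from F to E:
F-A-C-D-E: max(1, 11, 10, 6) = 11
F-B-C-D-E: max(15, 9, 10, 6) = 15
F-C-E: max(15, 16) = 16
F-E: max(15) = 15
F-A-C-E: max(1, 11, 16) = 16
F-C-D-E: max(15, 10, 6) = 15
The minimum achievable maximum is 11.

11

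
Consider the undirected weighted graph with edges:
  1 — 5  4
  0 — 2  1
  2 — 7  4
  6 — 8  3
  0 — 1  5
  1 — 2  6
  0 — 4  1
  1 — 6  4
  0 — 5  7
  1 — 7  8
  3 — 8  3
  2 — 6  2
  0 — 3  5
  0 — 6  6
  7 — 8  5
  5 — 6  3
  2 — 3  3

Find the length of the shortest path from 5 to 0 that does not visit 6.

7

Some routes from 5 to 0 avoiding 6:
5 - 1 - 0: 4 + 5 = 9
5 - 1 - 2 - 0: 4 + 6 + 1 = 11
5 - 0: 7
Shortest: 7.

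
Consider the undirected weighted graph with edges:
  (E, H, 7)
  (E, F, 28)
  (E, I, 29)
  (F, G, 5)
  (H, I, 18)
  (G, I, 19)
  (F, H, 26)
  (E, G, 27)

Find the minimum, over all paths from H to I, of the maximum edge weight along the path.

18

Some routes from H to I:
H - E - I: max(7, 29) = 29
H - E - G - I: max(7, 27, 19) = 27
H - E - F - G - I: max(7, 28, 5, 19) = 28
H - F - G - I: max(26, 5, 19) = 26
H - F - E - G - I: max(26, 28, 27, 19) = 28
H - I: max(18) = 18
The minimum achievable maximum is 18.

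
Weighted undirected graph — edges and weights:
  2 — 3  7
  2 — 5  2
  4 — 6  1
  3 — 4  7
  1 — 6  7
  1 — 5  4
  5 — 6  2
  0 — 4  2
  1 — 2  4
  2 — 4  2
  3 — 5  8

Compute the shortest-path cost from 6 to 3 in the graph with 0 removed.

Some routes from 6 to 3 avoiding 0:
6 → 5 → 2 → 3: 2 + 2 + 7 = 11
6 → 5 → 3: 2 + 8 = 10
6 → 4 → 2 → 3: 1 + 2 + 7 = 10
6 → 4 → 3: 1 + 7 = 8
Shortest: 8.

8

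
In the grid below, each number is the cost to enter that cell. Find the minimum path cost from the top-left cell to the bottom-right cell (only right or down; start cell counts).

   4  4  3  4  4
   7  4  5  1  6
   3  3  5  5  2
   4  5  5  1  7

29

Cheapest: [0,0]→[0,1]→[0,2]→[0,3]→[1,3]→[2,3]→[3,3]→[3,4]
  4 + 4 + 3 + 4 + 1 + 5 + 1 + 7 = 29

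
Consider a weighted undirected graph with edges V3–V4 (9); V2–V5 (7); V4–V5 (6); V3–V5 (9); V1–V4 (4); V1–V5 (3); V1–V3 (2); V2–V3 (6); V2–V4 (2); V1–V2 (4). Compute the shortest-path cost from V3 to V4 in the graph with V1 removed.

8

Checking several routes:
V3 - V2 - V4: 6 + 2 = 8
V3 - V4: 9
V3 - V5 - V4: 9 + 6 = 15
V3 - V5 - V2 - V4: 9 + 7 + 2 = 18
The minimum is 8.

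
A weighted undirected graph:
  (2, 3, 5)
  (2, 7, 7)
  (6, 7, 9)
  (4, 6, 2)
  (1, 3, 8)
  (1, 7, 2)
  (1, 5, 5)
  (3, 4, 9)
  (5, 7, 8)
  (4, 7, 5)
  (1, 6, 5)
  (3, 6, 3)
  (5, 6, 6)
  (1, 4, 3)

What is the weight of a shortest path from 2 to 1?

9

Checking several routes:
2 - 3 - 1: 5 + 8 = 13
2 - 7 - 1: 7 + 2 = 9
2 - 3 - 6 - 4 - 1: 5 + 3 + 2 + 3 = 13
Best route has total 9.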